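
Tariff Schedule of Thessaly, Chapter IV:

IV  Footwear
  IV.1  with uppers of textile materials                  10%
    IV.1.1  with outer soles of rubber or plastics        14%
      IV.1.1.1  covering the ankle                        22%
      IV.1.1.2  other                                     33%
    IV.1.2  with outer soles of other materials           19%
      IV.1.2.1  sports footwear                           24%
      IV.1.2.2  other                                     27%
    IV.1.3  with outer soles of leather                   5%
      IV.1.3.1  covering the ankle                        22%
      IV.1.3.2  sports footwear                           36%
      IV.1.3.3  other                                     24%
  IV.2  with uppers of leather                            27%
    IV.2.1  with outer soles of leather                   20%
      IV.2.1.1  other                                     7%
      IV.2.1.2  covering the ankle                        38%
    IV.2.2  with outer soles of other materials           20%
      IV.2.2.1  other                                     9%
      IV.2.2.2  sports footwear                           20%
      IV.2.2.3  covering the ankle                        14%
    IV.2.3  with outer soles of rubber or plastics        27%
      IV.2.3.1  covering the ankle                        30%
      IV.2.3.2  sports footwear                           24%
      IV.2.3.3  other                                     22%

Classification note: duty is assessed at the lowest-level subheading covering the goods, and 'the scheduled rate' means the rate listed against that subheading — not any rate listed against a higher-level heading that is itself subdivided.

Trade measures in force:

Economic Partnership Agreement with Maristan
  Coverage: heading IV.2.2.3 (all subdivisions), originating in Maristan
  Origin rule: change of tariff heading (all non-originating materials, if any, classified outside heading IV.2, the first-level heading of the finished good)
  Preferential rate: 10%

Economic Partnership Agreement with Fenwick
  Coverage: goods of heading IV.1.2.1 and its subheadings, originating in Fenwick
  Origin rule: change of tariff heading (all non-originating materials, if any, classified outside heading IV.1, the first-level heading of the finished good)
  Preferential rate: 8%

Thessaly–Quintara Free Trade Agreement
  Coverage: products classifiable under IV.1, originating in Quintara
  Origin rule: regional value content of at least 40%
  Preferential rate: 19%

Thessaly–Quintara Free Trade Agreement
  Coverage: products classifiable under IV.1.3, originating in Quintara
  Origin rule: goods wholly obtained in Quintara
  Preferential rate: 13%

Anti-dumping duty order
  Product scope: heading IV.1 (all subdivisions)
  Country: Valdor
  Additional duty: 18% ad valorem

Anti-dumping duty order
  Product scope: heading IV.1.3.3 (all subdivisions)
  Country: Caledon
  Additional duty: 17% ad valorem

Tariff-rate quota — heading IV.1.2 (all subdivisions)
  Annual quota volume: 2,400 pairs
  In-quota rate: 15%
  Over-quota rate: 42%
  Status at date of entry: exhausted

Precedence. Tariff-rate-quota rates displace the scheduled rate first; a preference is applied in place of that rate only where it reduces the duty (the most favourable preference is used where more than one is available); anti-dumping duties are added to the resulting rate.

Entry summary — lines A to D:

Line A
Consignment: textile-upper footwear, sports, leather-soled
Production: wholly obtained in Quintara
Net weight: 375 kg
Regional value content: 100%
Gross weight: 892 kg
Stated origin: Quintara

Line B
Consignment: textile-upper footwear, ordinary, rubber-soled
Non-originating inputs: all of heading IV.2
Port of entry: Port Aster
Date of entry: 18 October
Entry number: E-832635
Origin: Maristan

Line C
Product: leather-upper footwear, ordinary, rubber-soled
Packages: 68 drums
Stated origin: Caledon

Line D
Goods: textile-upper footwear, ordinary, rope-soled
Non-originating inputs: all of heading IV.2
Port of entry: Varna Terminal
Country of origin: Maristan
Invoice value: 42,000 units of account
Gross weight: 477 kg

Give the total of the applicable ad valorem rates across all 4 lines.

Line A: textile-upper → IV.1; leather-soled → IV.1.3; sports → IV.1.3.2. Scheduled 36%. Quintara agreement on IV.1: RVC ≥ 40% → 19% available; Quintara agreement on IV.1.3: wholly obtained → 13% available; preferential 13%. → 13%.
Line B: textile-upper → IV.1; rubber-soled → IV.1.1; ordinary → IV.1.1.2. Scheduled 33%. Maristan agreement on IV.2.2.3: IV.1.1.2 not covered. → 33%.
Line C: leather-upper → IV.2; rubber-soled → IV.2.3; ordinary → IV.2.3.3. Scheduled 22%. No special measure applies. → 22%.
Line D: textile-upper → IV.1; rope-soled → IV.1.2; ordinary → IV.1.2.2. Scheduled 27%. quota on IV.1.2 exhausted → over-quota 42%; Maristan agreement on IV.2.2.3: IV.1.2.2 not covered. → 42%.
Sum: 13% + 33% + 22% + 42% = 110%.

110%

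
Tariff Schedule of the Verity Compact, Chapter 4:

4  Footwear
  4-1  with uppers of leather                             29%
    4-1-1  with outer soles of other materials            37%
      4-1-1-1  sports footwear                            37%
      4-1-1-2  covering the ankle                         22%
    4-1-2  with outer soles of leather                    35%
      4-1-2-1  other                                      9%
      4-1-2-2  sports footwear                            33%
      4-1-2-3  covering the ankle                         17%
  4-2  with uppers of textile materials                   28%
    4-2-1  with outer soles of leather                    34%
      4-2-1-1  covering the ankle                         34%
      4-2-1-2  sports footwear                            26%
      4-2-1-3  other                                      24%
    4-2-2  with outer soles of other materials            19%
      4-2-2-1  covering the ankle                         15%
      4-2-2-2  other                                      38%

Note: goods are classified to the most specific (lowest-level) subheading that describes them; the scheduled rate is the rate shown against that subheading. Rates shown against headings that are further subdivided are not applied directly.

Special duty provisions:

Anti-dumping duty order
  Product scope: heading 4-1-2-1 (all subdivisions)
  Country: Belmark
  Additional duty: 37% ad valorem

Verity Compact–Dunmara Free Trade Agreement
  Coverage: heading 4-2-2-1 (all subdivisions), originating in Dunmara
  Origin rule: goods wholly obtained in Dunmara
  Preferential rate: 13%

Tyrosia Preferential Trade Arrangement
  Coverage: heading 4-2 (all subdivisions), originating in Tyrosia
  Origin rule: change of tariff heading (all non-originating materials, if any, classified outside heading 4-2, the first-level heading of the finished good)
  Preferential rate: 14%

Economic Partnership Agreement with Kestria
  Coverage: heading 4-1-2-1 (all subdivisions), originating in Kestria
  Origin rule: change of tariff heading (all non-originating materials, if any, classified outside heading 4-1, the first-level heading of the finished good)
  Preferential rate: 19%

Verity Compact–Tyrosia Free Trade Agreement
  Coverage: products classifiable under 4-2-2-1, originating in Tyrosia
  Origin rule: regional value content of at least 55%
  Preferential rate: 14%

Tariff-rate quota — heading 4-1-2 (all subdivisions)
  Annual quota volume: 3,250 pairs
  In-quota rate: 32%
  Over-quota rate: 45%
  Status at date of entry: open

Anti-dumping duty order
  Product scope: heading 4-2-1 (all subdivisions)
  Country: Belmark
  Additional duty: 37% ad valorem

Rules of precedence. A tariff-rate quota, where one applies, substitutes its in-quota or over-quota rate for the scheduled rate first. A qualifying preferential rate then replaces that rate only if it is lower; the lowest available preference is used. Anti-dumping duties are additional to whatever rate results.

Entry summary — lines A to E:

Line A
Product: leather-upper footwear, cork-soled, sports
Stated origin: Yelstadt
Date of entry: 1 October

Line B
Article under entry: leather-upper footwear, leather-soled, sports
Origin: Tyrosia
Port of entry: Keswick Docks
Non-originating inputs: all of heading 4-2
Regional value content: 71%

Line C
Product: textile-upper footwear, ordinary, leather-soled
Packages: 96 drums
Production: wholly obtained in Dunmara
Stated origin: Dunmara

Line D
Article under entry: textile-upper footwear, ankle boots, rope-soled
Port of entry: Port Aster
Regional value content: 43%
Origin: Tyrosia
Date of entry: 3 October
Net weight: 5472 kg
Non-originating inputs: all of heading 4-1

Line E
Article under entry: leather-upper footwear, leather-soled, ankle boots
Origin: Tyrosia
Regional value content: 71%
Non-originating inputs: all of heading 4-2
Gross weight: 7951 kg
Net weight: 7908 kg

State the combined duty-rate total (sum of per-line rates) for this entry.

Line A: leather-upper → 4-1; cork-soled → 4-1-1; sports → 4-1-1-1. Scheduled 37%. No special measure applies. → 37%.
Line B: leather-upper → 4-1; leather-soled → 4-1-2; sports → 4-1-2-2. Scheduled 33%. quota on 4-1-2 open → in-quota 32%; Tyrosia agreement on 4-2: 4-1-2-2 not covered; Tyrosia agreement on 4-2-2-1: 4-1-2-2 not covered. → 32%.
Line C: textile-upper → 4-2; leather-soled → 4-2-1; ordinary → 4-2-1-3. Scheduled 24%. Dunmara agreement on 4-2-2-1: 4-2-1-3 not covered. → 24%.
Line D: textile-upper → 4-2; rope-soled → 4-2-2; ankle boots → 4-2-2-1. Scheduled 15%. Tyrosia agreement on 4-2: CTH met → 14% available; Tyrosia agreement on 4-2-2-1: RVC < 55%; preferential 14%. → 14%.
Line E: leather-upper → 4-1; leather-soled → 4-1-2; ankle boots → 4-1-2-3. Scheduled 17%. quota on 4-1-2 open → in-quota 32%; Tyrosia agreement on 4-2: 4-1-2-3 not covered; Tyrosia agreement on 4-2-2-1: 4-1-2-3 not covered. → 32%.
Sum: 37% + 32% + 24% + 14% + 32% = 139%.

139%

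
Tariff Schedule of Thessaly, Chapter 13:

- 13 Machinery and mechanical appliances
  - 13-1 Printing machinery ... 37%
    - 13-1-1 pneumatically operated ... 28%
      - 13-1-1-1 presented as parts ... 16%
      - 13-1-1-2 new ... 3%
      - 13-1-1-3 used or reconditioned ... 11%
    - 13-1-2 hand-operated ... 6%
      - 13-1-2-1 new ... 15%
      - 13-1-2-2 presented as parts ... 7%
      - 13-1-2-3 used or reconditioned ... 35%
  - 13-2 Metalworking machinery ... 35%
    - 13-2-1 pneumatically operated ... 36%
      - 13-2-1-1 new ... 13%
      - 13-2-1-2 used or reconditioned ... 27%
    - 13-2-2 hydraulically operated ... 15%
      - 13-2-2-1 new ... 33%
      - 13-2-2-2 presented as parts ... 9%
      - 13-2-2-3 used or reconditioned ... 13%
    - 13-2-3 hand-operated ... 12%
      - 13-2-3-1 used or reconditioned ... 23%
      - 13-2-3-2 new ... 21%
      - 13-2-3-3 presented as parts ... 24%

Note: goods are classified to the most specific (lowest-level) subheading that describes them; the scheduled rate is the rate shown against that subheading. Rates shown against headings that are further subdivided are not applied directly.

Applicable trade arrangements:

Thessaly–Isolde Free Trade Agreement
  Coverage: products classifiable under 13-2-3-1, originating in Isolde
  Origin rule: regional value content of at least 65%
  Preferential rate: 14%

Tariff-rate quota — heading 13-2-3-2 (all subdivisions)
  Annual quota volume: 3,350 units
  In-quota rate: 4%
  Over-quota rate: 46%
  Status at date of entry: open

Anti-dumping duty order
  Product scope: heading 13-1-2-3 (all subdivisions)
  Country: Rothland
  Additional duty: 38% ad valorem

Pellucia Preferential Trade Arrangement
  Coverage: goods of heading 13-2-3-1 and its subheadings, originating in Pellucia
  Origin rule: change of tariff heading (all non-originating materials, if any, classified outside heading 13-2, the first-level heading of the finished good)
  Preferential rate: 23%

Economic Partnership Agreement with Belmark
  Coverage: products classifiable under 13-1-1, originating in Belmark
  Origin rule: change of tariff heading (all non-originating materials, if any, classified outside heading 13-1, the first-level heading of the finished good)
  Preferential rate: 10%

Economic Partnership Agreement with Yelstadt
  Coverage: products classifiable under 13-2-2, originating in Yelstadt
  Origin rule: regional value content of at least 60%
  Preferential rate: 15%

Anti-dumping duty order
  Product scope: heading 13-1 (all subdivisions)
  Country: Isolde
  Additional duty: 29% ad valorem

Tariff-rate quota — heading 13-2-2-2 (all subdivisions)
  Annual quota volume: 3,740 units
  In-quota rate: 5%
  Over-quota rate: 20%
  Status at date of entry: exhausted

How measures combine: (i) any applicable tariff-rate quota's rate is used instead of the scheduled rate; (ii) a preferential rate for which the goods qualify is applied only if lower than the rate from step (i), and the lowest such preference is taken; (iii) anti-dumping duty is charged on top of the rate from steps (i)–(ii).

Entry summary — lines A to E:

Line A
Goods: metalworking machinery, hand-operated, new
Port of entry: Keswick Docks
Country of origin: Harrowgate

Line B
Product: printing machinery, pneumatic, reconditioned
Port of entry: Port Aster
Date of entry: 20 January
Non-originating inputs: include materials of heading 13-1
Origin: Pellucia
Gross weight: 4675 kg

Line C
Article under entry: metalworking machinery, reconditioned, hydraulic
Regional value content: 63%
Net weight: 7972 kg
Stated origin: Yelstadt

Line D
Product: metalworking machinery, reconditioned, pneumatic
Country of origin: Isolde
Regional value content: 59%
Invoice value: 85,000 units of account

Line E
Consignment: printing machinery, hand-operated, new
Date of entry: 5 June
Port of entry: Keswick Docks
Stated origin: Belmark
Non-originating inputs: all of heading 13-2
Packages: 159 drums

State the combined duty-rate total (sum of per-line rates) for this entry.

Line A: metalworking → 13-2; hand-operated → 13-2-3; new → 13-2-3-2. Scheduled 21%. quota on 13-2-3-2 open → in-quota 4%. → 4%.
Line B: printing → 13-1; pneumatic → 13-1-1; reconditioned → 13-1-1-3. Scheduled 11%. Pellucia agreement on 13-2-3-1: 13-1-1-3 not covered. → 11%.
Line C: metalworking → 13-2; hydraulic → 13-2-2; reconditioned → 13-2-2-3. Scheduled 13%. Yelstadt agreement on 13-2-2: RVC ≥ 60% → 15% available; preference 15% not lower than 13% → no reduction. → 13%.
Line D: metalworking → 13-2; pneumatic → 13-2-1; reconditioned → 13-2-1-2. Scheduled 27%. Isolde agreement on 13-2-3-1: 13-2-1-2 not covered. → 27%.
Line E: printing → 13-1; hand-operated → 13-1-2; new → 13-1-2-1. Scheduled 15%. Belmark agreement on 13-1-1: 13-1-2-1 not covered. → 15%.
Sum: 4% + 11% + 13% + 27% + 15% = 70%.

70%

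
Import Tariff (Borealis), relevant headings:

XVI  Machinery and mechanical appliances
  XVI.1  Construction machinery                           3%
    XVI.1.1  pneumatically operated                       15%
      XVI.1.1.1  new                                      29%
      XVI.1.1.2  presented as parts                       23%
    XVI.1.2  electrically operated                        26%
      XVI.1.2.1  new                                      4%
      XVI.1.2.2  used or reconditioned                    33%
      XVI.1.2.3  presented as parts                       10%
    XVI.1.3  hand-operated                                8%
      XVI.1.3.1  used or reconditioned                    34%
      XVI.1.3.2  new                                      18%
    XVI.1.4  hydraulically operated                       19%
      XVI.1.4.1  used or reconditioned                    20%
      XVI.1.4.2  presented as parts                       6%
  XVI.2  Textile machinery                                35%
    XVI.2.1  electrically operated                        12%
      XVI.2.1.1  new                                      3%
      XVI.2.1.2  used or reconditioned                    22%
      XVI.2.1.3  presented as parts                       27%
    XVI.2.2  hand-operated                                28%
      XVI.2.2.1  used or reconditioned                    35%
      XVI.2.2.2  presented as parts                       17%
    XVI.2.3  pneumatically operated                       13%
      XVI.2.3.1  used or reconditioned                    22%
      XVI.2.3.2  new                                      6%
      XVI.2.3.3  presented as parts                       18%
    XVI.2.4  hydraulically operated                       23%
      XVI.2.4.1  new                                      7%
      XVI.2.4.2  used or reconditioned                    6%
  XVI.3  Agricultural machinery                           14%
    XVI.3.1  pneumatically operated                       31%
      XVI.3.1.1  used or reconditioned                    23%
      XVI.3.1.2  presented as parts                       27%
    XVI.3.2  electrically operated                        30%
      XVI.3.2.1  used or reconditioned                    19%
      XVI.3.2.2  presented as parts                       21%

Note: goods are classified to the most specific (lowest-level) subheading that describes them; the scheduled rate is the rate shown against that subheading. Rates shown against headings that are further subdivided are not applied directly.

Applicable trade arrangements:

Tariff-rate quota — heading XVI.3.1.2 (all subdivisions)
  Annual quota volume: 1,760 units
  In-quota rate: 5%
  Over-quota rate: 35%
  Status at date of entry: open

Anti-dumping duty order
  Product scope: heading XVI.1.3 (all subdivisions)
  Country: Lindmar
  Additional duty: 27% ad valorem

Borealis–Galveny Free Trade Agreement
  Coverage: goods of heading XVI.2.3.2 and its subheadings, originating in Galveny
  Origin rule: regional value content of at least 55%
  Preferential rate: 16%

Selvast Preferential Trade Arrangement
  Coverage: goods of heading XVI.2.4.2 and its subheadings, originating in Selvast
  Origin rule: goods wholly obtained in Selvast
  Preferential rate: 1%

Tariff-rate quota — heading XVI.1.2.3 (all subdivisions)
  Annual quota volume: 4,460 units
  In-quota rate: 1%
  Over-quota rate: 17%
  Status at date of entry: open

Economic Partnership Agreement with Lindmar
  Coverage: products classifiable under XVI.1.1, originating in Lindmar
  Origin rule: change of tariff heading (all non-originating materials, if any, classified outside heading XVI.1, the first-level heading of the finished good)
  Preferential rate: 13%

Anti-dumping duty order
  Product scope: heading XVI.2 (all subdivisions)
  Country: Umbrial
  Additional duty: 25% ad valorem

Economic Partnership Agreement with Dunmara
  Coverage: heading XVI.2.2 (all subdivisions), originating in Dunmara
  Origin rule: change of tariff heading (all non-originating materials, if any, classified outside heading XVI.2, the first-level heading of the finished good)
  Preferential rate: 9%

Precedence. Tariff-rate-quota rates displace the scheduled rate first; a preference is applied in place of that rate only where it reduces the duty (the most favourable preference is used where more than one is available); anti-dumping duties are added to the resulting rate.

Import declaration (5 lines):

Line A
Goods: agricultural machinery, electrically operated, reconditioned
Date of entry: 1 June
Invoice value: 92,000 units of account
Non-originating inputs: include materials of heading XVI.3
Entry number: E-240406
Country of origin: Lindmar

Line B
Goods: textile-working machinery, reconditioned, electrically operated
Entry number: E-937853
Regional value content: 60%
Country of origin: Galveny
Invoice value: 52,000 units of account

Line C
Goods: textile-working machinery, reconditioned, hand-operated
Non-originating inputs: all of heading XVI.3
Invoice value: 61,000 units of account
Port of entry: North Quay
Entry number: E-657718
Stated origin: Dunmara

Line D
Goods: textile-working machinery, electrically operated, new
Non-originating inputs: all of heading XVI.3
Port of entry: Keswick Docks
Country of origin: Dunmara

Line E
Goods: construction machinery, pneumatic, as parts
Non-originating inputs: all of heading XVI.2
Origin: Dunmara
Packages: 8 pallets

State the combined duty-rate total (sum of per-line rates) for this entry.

76%

Line A: agricultural → XVI.3; electrically operated → XVI.3.2; reconditioned → XVI.3.2.1. Scheduled 19%. Lindmar agreement on XVI.1.1: XVI.3.2.1 not covered. → 19%.
Line B: textile-working → XVI.2; electrically operated → XVI.2.1; reconditioned → XVI.2.1.2. Scheduled 22%. Galveny agreement on XVI.2.3.2: XVI.2.1.2 not covered. → 22%.
Line C: textile-working → XVI.2; hand-operated → XVI.2.2; reconditioned → XVI.2.2.1. Scheduled 35%. Dunmara agreement on XVI.2.2: CTH met → 9% available; preferential 9%. → 9%.
Line D: textile-working → XVI.2; electrically operated → XVI.2.1; new → XVI.2.1.1. Scheduled 3%. Dunmara agreement on XVI.2.2: XVI.2.1.1 not covered. → 3%.
Line E: construction → XVI.1; pneumatic → XVI.1.1; as parts → XVI.1.1.2. Scheduled 23%. Dunmara agreement on XVI.2.2: XVI.1.1.2 not covered. → 23%.
Sum: 19% + 22% + 9% + 3% + 23% = 76%.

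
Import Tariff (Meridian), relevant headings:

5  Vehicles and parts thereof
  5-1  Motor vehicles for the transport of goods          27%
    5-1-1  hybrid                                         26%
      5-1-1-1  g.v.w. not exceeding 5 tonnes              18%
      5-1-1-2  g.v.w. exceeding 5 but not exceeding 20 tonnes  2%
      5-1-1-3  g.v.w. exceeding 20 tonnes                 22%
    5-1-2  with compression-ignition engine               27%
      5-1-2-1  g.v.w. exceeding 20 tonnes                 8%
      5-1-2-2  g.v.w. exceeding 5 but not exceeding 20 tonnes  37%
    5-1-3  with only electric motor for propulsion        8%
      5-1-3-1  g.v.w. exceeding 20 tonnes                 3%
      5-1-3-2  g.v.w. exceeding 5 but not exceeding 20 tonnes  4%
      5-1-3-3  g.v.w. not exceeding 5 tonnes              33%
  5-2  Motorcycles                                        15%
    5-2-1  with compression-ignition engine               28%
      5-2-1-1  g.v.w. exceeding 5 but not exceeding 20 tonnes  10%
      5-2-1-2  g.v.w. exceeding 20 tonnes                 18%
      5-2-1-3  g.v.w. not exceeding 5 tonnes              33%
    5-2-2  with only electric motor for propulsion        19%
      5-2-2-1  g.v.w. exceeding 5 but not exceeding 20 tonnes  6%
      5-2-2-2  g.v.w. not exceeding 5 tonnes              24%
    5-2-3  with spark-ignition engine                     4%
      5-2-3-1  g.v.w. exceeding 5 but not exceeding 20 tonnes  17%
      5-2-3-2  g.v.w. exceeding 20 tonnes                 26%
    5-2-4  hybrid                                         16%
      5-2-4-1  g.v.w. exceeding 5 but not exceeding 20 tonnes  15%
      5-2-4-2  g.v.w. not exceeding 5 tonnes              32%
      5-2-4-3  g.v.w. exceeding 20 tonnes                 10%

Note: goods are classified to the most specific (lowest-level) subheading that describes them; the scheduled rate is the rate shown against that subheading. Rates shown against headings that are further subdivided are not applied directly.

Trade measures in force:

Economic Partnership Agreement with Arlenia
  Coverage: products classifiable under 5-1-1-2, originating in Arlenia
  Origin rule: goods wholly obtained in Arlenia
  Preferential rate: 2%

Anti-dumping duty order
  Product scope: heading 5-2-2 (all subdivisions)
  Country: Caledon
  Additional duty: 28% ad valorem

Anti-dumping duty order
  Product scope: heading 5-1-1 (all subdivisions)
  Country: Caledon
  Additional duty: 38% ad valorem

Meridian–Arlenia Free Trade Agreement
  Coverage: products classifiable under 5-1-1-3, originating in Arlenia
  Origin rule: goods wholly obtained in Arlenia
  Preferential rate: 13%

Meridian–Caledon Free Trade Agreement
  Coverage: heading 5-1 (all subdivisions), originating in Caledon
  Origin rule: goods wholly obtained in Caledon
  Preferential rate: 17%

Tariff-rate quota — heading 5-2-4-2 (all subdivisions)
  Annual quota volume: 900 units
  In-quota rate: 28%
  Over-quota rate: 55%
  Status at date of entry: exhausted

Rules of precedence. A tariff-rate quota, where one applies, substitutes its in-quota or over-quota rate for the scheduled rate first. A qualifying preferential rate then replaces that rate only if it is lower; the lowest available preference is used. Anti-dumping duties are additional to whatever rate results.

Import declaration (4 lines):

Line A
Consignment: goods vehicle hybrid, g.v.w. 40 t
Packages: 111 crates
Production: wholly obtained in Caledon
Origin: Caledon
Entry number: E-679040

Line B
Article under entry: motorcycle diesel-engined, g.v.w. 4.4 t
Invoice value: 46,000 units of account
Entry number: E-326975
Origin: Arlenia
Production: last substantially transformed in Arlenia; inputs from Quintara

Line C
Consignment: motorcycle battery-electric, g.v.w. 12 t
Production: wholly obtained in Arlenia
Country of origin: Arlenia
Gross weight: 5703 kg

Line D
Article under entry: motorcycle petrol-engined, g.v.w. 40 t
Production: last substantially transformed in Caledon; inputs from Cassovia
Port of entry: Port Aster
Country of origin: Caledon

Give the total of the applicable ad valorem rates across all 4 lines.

120%

Line A: goods vehicle → 5-1; hybrid → 5-1-1; g.v.w. 40 t → 5-1-1-3. Scheduled 22%. Caledon agreement on 5-1: wholly obtained → 17% available; preferential 17%; anti-dumping (Caledon, 5-1-1): +38%; total 17% + 38% = 55%. → 55%.
Line B: motorcycle → 5-2; diesel-engined → 5-2-1; g.v.w. 4.4 t → 5-2-1-3. Scheduled 33%. Arlenia agreement on 5-1-1-2: 5-2-1-3 not covered; Arlenia agreement on 5-1-1-3: 5-2-1-3 not covered. → 33%.
Line C: motorcycle → 5-2; battery-electric → 5-2-2; g.v.w. 12 t → 5-2-2-1. Scheduled 6%. Arlenia agreement on 5-1-1-2: 5-2-2-1 not covered; Arlenia agreement on 5-1-1-3: 5-2-2-1 not covered. → 6%.
Line D: motorcycle → 5-2; petrol-engined → 5-2-3; g.v.w. 40 t → 5-2-3-2. Scheduled 26%. Caledon agreement on 5-1: 5-2-3-2 not covered. → 26%.
Sum: 55% + 33% + 6% + 26% = 120%.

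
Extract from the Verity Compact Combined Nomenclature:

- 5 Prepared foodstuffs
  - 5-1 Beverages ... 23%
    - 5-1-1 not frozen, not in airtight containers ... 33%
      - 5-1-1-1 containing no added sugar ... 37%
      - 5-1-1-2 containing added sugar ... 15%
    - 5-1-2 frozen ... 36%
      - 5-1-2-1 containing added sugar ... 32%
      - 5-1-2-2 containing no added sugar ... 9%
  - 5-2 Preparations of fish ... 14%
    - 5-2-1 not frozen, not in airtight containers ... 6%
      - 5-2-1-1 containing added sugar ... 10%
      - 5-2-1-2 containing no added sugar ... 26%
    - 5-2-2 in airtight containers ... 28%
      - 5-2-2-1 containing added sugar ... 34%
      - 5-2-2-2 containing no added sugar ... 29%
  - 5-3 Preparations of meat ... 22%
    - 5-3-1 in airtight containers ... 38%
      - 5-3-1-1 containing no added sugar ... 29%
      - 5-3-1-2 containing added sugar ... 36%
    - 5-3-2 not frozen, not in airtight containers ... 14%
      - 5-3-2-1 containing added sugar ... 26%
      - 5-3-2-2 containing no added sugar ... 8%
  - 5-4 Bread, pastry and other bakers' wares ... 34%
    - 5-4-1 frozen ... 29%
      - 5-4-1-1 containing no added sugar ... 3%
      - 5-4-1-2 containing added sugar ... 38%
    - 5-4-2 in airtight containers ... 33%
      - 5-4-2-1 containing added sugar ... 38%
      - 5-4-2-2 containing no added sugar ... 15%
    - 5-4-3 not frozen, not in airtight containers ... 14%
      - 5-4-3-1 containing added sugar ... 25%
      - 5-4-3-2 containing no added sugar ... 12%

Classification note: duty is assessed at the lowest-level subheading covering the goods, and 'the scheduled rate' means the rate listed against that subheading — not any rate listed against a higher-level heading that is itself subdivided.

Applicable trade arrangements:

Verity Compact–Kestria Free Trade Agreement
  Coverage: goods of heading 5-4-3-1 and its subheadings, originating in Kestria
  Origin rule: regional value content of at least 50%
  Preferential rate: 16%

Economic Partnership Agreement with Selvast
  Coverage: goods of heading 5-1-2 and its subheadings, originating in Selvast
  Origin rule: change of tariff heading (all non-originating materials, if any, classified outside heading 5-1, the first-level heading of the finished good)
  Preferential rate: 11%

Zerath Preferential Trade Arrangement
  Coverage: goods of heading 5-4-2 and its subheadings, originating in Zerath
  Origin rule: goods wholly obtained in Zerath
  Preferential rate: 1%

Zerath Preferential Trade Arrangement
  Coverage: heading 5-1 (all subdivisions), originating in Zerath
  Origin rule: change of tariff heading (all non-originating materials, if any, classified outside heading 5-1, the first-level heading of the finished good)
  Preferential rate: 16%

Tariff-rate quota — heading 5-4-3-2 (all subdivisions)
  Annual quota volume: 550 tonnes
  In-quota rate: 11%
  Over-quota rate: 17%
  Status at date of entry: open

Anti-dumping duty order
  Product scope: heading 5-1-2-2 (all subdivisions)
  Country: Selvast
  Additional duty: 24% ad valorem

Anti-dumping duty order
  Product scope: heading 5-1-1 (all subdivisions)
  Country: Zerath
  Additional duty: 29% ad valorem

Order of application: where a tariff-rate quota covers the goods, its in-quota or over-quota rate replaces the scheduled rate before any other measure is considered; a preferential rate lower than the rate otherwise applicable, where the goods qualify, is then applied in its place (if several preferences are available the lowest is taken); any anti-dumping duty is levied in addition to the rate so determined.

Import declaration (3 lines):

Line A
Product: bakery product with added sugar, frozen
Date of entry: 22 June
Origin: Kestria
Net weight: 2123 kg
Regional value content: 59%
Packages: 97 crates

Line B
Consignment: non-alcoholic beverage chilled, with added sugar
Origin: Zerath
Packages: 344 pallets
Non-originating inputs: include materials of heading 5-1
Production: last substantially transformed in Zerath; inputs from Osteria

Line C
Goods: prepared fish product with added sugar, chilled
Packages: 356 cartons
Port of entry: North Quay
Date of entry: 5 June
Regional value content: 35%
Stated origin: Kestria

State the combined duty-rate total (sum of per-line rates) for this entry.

Line A: bakery product → 5-4; frozen → 5-4-1; with added sugar → 5-4-1-2. Scheduled 38%. Kestria agreement on 5-4-3-1: 5-4-1-2 not covered. → 38%.
Line B: non-alcoholic beverage → 5-1; chilled → 5-1-1; with added sugar → 5-1-1-2. Scheduled 15%. Zerath agreement on 5-4-2: 5-1-1-2 not covered; Zerath agreement on 5-1: CTH not met; anti-dumping (Zerath, 5-1-1): +29%; total 15% + 29% = 44%. → 44%.
Line C: prepared fish product → 5-2; chilled → 5-2-1; with added sugar → 5-2-1-1. Scheduled 10%. Kestria agreement on 5-4-3-1: 5-2-1-1 not covered. → 10%.
Sum: 38% + 44% + 10% = 92%.

92%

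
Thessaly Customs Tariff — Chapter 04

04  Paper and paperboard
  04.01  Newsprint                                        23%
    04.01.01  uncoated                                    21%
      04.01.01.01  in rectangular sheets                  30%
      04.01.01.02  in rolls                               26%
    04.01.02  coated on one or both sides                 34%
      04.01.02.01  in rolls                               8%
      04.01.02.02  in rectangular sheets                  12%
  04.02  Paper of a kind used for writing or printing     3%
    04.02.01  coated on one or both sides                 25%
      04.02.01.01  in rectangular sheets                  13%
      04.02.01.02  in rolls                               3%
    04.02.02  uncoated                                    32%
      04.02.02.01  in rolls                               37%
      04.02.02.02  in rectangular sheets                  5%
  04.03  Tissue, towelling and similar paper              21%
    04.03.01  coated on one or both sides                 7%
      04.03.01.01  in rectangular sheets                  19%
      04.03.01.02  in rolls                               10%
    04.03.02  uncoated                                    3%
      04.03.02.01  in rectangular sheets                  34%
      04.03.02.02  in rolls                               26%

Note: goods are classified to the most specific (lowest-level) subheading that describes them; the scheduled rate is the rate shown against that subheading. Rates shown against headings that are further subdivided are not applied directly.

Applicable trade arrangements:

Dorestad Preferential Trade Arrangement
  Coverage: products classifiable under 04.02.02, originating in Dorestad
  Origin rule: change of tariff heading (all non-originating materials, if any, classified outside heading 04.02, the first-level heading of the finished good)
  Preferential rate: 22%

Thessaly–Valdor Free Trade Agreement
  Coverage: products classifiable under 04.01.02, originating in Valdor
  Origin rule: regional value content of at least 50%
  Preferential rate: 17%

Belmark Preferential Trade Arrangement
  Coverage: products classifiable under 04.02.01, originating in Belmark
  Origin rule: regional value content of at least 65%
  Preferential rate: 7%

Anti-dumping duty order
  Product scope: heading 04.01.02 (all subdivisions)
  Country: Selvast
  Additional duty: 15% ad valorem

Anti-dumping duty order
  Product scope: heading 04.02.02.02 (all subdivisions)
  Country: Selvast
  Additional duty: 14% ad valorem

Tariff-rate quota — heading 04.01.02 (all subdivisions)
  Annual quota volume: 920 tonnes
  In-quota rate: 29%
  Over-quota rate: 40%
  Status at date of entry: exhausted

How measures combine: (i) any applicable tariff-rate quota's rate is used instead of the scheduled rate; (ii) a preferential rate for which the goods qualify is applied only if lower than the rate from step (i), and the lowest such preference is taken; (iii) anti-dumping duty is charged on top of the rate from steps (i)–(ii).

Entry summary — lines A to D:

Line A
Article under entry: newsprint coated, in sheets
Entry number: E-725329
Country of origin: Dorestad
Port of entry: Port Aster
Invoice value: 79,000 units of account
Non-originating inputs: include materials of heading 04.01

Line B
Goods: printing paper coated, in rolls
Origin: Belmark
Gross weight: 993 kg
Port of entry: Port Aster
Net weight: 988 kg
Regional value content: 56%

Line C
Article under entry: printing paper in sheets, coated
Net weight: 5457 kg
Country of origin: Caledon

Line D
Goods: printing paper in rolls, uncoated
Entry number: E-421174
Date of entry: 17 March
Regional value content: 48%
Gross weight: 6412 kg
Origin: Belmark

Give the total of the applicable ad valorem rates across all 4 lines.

93%

Line A: newsprint → 04.01; coated → 04.01.02; in sheets → 04.01.02.02. Scheduled 12%. quota on 04.01.02 exhausted → over-quota 40%; Dorestad agreement on 04.02.02: 04.01.02.02 not covered. → 40%.
Line B: printing paper → 04.02; coated → 04.02.01; in rolls → 04.02.01.02. Scheduled 3%. Belmark agreement on 04.02.01: RVC < 65%. → 3%.
Line C: printing paper → 04.02; coated → 04.02.01; in sheets → 04.02.01.01. Scheduled 13%. No special measure applies. → 13%.
Line D: printing paper → 04.02; uncoated → 04.02.02; in rolls → 04.02.02.01. Scheduled 37%. Belmark agreement on 04.02.01: 04.02.02.01 not covered. → 37%.
Sum: 40% + 3% + 13% + 37% = 93%.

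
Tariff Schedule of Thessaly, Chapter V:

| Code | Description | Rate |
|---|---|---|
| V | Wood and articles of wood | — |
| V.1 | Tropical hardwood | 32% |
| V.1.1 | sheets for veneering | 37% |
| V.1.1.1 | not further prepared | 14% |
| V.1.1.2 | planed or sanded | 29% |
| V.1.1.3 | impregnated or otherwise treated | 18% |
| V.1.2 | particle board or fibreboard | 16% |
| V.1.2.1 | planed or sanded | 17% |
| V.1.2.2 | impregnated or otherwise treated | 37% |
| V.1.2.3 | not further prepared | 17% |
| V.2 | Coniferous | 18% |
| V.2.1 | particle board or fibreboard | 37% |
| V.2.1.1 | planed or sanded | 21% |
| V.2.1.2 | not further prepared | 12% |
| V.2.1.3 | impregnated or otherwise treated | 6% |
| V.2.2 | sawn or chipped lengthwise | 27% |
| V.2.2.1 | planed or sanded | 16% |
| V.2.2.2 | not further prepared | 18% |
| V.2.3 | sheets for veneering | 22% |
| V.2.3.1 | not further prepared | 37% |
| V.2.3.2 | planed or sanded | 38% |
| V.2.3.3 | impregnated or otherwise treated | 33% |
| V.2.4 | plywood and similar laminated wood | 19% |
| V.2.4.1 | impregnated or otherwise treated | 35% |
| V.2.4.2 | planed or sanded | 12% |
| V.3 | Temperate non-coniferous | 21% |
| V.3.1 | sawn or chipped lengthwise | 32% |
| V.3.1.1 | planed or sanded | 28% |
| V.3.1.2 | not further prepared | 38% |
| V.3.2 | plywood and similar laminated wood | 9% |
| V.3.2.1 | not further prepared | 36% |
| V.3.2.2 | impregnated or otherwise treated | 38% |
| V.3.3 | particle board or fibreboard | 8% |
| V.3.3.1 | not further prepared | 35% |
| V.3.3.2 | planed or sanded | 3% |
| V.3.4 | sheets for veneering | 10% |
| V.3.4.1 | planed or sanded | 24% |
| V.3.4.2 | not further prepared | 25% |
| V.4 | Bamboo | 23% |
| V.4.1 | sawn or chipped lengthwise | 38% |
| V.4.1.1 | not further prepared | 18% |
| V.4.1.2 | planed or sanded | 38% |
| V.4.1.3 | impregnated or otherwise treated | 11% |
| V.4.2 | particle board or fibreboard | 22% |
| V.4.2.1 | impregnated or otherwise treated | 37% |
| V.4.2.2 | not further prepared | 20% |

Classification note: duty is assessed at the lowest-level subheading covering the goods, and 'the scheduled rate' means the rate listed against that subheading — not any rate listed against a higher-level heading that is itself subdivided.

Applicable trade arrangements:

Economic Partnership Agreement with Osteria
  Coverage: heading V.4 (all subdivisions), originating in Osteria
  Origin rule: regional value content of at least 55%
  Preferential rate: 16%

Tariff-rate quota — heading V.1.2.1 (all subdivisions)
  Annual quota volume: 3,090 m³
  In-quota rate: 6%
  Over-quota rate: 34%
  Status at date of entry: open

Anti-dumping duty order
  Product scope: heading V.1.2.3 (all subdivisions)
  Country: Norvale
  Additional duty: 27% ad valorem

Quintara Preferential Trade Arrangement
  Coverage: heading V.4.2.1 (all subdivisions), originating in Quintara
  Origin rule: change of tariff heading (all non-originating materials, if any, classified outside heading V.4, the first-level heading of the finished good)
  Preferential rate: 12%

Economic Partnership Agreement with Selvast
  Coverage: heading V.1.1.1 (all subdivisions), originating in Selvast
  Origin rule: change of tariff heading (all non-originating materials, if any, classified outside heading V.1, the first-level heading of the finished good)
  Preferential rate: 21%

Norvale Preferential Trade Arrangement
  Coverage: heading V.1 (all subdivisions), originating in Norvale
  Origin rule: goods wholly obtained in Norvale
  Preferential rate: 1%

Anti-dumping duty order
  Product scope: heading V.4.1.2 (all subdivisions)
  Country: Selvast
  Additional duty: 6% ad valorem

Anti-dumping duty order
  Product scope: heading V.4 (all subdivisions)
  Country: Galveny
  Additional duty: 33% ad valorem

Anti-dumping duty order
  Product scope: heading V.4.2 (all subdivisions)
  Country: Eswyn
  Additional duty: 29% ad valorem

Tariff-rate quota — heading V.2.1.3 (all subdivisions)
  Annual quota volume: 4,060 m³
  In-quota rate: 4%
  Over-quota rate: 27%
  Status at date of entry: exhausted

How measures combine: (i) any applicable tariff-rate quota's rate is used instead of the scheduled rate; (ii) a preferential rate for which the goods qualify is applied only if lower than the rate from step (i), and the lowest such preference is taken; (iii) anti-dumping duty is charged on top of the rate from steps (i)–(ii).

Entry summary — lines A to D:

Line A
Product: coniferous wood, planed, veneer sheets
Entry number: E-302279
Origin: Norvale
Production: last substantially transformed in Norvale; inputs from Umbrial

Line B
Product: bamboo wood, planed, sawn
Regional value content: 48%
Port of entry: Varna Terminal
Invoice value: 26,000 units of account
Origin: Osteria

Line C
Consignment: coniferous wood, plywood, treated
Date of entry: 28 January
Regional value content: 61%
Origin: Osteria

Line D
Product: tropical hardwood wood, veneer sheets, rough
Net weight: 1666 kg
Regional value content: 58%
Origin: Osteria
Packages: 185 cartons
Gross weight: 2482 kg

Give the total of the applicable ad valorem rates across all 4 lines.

Line A: coniferous → V.2; veneer sheets → V.2.3; planed → V.2.3.2. Scheduled 38%. Norvale agreement on V.1: V.2.3.2 not covered. → 38%.
Line B: bamboo → V.4; sawn → V.4.1; planed → V.4.1.2. Scheduled 38%. Osteria agreement on V.4: RVC < 55%. → 38%.
Line C: coniferous → V.2; plywood → V.2.4; treated → V.2.4.1. Scheduled 35%. Osteria agreement on V.4: V.2.4.1 not covered. → 35%.
Line D: tropical hardwood → V.1; veneer sheets → V.1.1; rough → V.1.1.1. Scheduled 14%. Osteria agreement on V.4: V.1.1.1 not covered. → 14%.
Sum: 38% + 38% + 35% + 14% = 125%.

125%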